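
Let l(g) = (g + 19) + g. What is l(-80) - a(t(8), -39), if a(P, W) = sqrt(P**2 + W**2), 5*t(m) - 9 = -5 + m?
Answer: -141 - 3*sqrt(4241)/5 ≈ -180.07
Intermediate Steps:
t(m) = 4/5 + m/5 (t(m) = 9/5 + (-5 + m)/5 = 9/5 + (-1 + m/5) = 4/5 + m/5)
l(g) = 19 + 2*g (l(g) = (19 + g) + g = 19 + 2*g)
l(-80) - a(t(8), -39) = (19 + 2*(-80)) - sqrt((4/5 + (1/5)*8)**2 + (-39)**2) = (19 - 160) - sqrt((4/5 + 8/5)**2 + 1521) = -141 - sqrt((12/5)**2 + 1521) = -141 - sqrt(144/25 + 1521) = -141 - sqrt(38169/25) = -141 - 3*sqrt(4241)/5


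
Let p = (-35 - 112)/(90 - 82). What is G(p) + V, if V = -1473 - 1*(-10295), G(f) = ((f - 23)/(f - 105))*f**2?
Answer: 26877175/3008 ≈ 8935.2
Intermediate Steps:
p = -147/8 ≈ -18.375
G(f) = f**2*(-23 + f)/(-105 + f) (G(f) = ((-23 + f)/(-105 + f))*f**2 = f**2*(-23 + f)/(-105 + f))
V = 8822 (V = -1473 + 10295 = 8822)
G(p) + V = (-147/8)**2*(-23 - 147/8)/(-105 - 147/8) + 8822 = (21609/64)*(-331/8)/(-987/8) + 8822 = (21609/64)*(-8/987)*(-331/8) + 8822 = 340599/3008 + 8822 = 26877175/3008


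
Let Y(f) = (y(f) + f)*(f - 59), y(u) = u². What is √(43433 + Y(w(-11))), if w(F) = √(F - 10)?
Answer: √(44651 - 80*I*√21) ≈ 211.31 - 0.8675*I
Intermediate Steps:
w(F) = √(-10 + F)
Y(f) = (-59 + f)*(f + f²) (Y(f) = (f² + f)*(f - 59) = (f + f²)*(-59 + f) = (-59 + f)*(f + f²))
√(43433 + Y(w(-11))) = √(43433 + √(-10 - 11)*(-59 + (√(-10 - 11))² - 58*√(-10 - 11))) = √(43433 + √(-21)*(-59 + (√(-21))² - 58*I*√21)) = √(43433 + (I*√21)*(-59 + (I*√21)² - 58*I*√21)) = √(43433 + (I*√21)*(-59 - 21 - 58*I*√21)) = √(43433 + (I*√21)*(-80 - 58*I*√21)) = √(43433 + I*√21*(-80 - 58*I*√21))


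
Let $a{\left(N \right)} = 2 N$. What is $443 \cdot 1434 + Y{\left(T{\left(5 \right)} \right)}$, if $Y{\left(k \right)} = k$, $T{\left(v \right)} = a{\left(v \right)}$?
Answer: $635272$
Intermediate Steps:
$T{\left(v \right)} = 2 v$
$443 \cdot 1434 + Y{\left(T{\left(5 \right)} \right)} = 443 \cdot 1434 + 2 \cdot 5 = 635262 + 10 = 635272$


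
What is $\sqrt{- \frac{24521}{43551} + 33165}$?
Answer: $\frac{19 \sqrt{19360616406}}{14517} \approx 182.11$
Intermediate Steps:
$\sqrt{- \frac{24521}{43551} + 33165} = \sqrt{\frac{1444344394}{43551}} = \frac{19 \sqrt{19360616406}}{14517}$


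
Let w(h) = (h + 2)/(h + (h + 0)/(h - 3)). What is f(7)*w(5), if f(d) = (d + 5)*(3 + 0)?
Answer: 168/5 ≈ 33.600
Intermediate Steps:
f(d) = 15 + 3*d (f(d) = (5 + d)*3 = 15 + 3*d)
w(h) = (2 + h)/(h + h/(-3 + h))
f(7)*w(5) = (15 + 3*7)*((-6 + 5² - 1*5)/(5*(-2 + 5))) = (15 + 21)*((⅕)*(-6 + 25 - 5)/3) = 36*((⅕)*(⅓)*14) = 36*(14/15) = 168/5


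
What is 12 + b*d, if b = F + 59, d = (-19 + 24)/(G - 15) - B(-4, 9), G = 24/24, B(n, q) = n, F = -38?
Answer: 177/2 ≈ 88.500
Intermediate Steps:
G = 1 (G = 24*(1/24) = 1)
d = 51/14 (d = (-19 + 24)/(1 - 15) - 1*(-4) = 5/(-14) + 4 = 5*(-1/14) + 4 = -5/14 + 4 = 51/14 ≈ 3.6429)
b = 21 (b = -38 + 59 = 21)
12 + b*d = 12 + 21*(51/14) = 12 + 153/2 = 177/2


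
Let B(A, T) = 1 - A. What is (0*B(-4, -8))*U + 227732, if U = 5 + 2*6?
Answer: 227732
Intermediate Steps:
U = 17 (U = 5 + 12 = 17)
(0*B(-4, -8))*U + 227732 = (0*(1 - 1*(-4)))*17 + 227732 = (0*(1 + 4))*17 + 227732 = (0*5)*17 + 227732 = 0*17 + 227732 = 0 + 227732 = 227732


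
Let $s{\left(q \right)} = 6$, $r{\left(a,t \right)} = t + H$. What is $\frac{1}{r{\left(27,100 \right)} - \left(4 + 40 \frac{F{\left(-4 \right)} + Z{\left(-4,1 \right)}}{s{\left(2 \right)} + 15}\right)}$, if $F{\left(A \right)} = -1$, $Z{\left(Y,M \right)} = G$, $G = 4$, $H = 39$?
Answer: $\frac{7}{905} \approx 0.0077348$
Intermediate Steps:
$r{\left(a,t \right)} = 39 + t$ ($r{\left(a,t \right)} = t + 39 = 39 + t$)
$Z{\left(Y,M \right)} = 4$
$\frac{1}{r{\left(27,100 \right)} - \left(4 + 40 \frac{F{\left(-4 \right)} + Z{\left(-4,1 \right)}}{s{\left(2 \right)} + 15}\right)} = \frac{1}{\left(39 + 100\right) - \left(4 + 40 \frac{-1 + 4}{6 + 15}\right)} = \frac{1}{139 - \left(4 + 40 \cdot \frac{3}{21}\right)} = \frac{1}{139 - \left(4 + 40 \cdot 3 \cdot \frac{1}{21}\right)} = \frac{1}{139 - \frac{68}{7}} = \frac{1}{\frac{905}{7}} = \frac{7}{905}$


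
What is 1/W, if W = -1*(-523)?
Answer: 1/523 ≈ 0.0019120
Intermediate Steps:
W = 523
1/W = 1/523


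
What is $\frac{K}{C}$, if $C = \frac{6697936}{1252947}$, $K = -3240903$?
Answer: $- \frac{4060679691141}{6697936} \approx -6.0626 \cdot 10^{5}$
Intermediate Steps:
$C = \frac{6697936}{1252947}$ ($C = 6697936 \cdot \frac{1}{1252947} = \frac{6697936}{1252947} \approx 5.3457$)
$\frac{K}{C} = - \frac{3240903}{\frac{6697936}{1252947}} = \left(-3240903\right) \frac{1252947}{6697936} = - \frac{4060679691141}{6697936}$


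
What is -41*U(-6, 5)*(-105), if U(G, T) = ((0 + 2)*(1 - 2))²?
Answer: 17220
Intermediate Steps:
U(G, T) = 4 (U(G, T) = (2*(-1))² = (-2)² = 4)
-41*U(-6, 5)*(-105) = -41*4*(-105) = -164*(-105) = 17220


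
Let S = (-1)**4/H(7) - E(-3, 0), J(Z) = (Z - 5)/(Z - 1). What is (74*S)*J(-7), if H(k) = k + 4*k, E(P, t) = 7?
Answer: -27084/35 ≈ -773.83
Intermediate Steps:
J(Z) = (-5 + Z)/(-1 + Z)
H(k) = 5*k
S = -244/35 (S = (-1)**4/((5*7)) - 1*7 = 1/35 - 7 = -244/35 ≈ -6.9714)
(74*S)*J(-7) = (74*(-244/35))*((-5 - 7)/(-1 - 7)) = -18056*(-12)/(35*(-8)) = -(-2257)*(-12)/35 = -18056/35*3/2 = -27084/35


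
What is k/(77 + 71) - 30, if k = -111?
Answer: -123/4 ≈ -30.750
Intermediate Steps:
k/(77 + 71) - 30 = -111/(77 + 71) - 30 = -111/148 - 30 = -111*1/148 - 30 = -¾ - 30 = -123/4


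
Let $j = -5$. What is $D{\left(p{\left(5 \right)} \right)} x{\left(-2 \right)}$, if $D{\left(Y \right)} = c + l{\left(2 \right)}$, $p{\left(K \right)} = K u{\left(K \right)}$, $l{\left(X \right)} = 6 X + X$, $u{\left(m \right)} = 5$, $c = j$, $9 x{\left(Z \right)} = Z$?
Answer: $-2$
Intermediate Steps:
$x{\left(Z \right)} = \frac{Z}{9}$
$c = -5$
$l{\left(X \right)} = 7 X$
$p{\left(K \right)} = 5 K$ ($p{\left(K \right)} = K 5 = 5 K$)
$D{\left(Y \right)} = 9$ ($D{\left(Y \right)} = -5 + 7 \cdot 2 = -5 + 14 = 9$)
$D{\left(p{\left(5 \right)} \right)} x{\left(-2 \right)} = 9 \cdot \frac{1}{9} \left(-2\right) = 9 \left(- \frac{2}{9}\right) = -2$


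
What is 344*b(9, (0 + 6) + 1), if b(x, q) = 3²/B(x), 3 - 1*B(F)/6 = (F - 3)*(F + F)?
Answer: -172/35 ≈ -4.9143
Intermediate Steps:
B(F) = 18 - 12*F*(-3 + F) (B(F) = 18 - 6*(F - 3)*(F + F) = 18 - 6*(-3 + F)*2*F = 18 - 12*F*(-3 + F))
b(x, q) = 9/(18 - 12*x² + 36*x) (b(x, q) = 3²/(18 - 12*x² + 36*x) = 9/(18 - 12*x² + 36*x))
344*b(9, (0 + 6) + 1) = 344*(3/(2*(3 - 2*9² + 6*9))) = 344*(3/(2*(3 - 2*81 + 54))) = 344*(3/(2*(3 - 162 + 54))) = 344*((3/2)/(-105)) = 344*((3/2)*(-1/105)) = 344*(-1/70) = -172/35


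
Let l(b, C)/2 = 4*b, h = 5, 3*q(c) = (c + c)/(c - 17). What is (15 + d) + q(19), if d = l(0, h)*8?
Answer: 64/3 ≈ 21.333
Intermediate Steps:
q(c) = 2*c/(3*(-17 + c)) (q(c) = ((c + c)/(c - 17))/3 = ((2*c)/(-17 + c))/3 = (2*c/(-17 + c))/3 = 2*c/(3*(-17 + c)))
l(b, C) = 8*b (l(b, C) = 2*(4*b) = 8*b)
d = 0 (d = (8*0)*8 = 0*8 = 0)
(15 + d) + q(19) = (15 + 0) + (2/3)*19/(-17 + 19) = 15 + (2/3)*19/2 = 15 + (2/3)*19*(1/2) = 15 + 19/3 = 64/3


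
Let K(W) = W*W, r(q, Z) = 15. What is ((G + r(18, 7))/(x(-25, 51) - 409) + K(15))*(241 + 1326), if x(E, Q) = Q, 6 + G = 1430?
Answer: 123966937/358 ≈ 3.4628e+5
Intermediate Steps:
G = 1424 (G = -6 + 1430 = 1424)
K(W) = W**2
((G + r(18, 7))/(x(-25, 51) - 409) + K(15))*(241 + 1326) = ((1424 + 15)/(51 - 409) + 15**2)*(241 + 1326) = (1439/(-358) + 225)*1567 = (1439*(-1/358) + 225)*1567 = (-1439/358 + 225)*1567 = (79111/358)*1567 = 123966937/358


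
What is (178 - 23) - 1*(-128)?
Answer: 283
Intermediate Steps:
(178 - 23) - 1*(-128) = 155 + 128 = 283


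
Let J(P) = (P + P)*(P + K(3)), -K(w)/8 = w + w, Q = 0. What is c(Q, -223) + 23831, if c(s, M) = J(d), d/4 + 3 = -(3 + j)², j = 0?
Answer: 33047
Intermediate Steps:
d = -48 (d = -12 + 4*(-(3 + 0)²) = -12 + 4*(-1*3²) = -12 + 4*(-1*9) = -12 + 4*(-9) = -12 - 36 = -48)
K(w) = -16*w (K(w) = -8*(w + w) = -16*w)
J(P) = 2*P*(-48 + P) (J(P) = (P + P)*(P - 16*3) = (2*P)*(P - 48) = (2*P)*(-48 + P) = 2*P*(-48 + P))
c(s, M) = 9216 (c(s, M) = 2*(-48)*(-48 - 48) = 2*(-48)*(-96) = 9216)
c(Q, -223) + 23831 = 9216 + 23831 = 33047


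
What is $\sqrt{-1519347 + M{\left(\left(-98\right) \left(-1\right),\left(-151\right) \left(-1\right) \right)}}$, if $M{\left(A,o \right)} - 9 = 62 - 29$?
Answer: $i \sqrt{1519305} \approx 1232.6 i$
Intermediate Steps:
$M{\left(A,o \right)} = 42$ ($M{\left(A,o \right)} = 9 + \left(62 - 29\right) = 9 + 33 = 42$)
$\sqrt{-1519347 + M{\left(\left(-98\right) \left(-1\right),\left(-151\right) \left(-1\right) \right)}} = \sqrt{-1519347 + 42} = \sqrt{-1519305} = i \sqrt{1519305}$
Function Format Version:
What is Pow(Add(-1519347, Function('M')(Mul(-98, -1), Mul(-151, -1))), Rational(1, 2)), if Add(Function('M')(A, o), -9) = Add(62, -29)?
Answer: Mul(I, Pow(1519305, Rational(1, 2))) ≈ Mul(1232.6, I)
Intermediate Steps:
Function('M')(A, o) = 42 (Function('M')(A, o) = Add(9, Add(62, -29)) = Add(9, 33) = 42)
Pow(Add(-1519347, Function('M')(Mul(-98, -1), Mul(-151, -1))), Rational(1, 2)) = Pow(Add(-1519347, 42), Rational(1, 2)) = Pow(-1519305, Rational(1, 2)) = Mul(I, Pow(1519305, Rational(1, 2)))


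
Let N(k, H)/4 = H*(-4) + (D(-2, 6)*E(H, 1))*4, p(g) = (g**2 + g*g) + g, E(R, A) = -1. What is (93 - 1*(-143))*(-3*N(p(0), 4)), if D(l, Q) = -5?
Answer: -11328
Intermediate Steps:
p(g) = g + 2*g**2 (p(g) = (g**2 + g**2) + g = 2*g**2 + g = g + 2*g**2)
N(k, H) = 80 - 16*H (N(k, H) = 4*(H*(-4) - 5*(-1)*4) = 4*(-4*H + 5*4) = 4*(-4*H + 20) = 4*(20 - 4*H) = 80 - 16*H)
(93 - 1*(-143))*(-3*N(p(0), 4)) = (93 - 1*(-143))*(-3*(80 - 16*4)) = (93 + 143)*(-3*(80 - 64)) = 236*(-3*16) = 236*(-48) = -11328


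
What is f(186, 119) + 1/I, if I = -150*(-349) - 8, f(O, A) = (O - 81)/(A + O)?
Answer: 1099243/3192862 ≈ 0.34428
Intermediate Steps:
f(O, A) = (-81 + O)/(A + O)
I = 52342 (I = 52350 - 8 = 52342)
f(186, 119) + 1/I = (-81 + 186)/(119 + 186) + 1/52342 = 105/305 + 1/52342 = (1/305)*105 + 1/52342 = 21/61 + 1/52342 = 1099243/3192862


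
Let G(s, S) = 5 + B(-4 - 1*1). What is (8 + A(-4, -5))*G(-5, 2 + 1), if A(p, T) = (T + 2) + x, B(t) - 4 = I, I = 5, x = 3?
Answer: 112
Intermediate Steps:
B(t) = 9 (B(t) = 4 + 5 = 9)
A(p, T) = 5 + T (A(p, T) = (T + 2) + 3 = (2 + T) + 3 = 5 + T)
G(s, S) = 14 (G(s, S) = 5 + 9 = 14)
(8 + A(-4, -5))*G(-5, 2 + 1) = (8 + (5 - 5))*14 = (8 + 0)*14 = 8*14 = 112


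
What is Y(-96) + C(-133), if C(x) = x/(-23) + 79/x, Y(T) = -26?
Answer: -63662/3059 ≈ -20.811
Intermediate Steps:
C(x) = 79/x - x/23 (C(x) = x*(-1/23) + 79/x = -x/23 + 79/x = 79/x - x/23)
Y(-96) + C(-133) = -26 + (79/(-133) - 1/23*(-133)) = -26 + (79*(-1/133) + 133/23) = -26 + (-79/133 + 133/23) = -26 + 15872/3059 = -63662/3059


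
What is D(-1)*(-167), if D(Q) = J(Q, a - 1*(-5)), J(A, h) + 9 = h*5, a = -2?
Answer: -1002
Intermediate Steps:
J(A, h) = -9 + 5*h (J(A, h) = -9 + h*5 = -9 + 5*h)
D(Q) = 6 (D(Q) = -9 + 5*(-2 - 1*(-5)) = -9 + 5*(-2 + 5) = -9 + 5*3 = -9 + 15 = 6)
D(-1)*(-167) = 6*(-167) = -1002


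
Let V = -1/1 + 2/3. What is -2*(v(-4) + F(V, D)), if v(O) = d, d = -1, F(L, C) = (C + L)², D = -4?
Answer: -320/9 ≈ -35.556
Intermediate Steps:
V = -⅓ (V = -1*1 + 2*(⅓) = -1 + ⅔ = -⅓ ≈ -0.33333)
v(O) = -1
-2*(v(-4) + F(V, D)) = -2*(-1 + (-4 - ⅓)²) = -2*(-1 + (-13/3)²) = -2*(-1 + 169/9) = -2*160/9 = -320/9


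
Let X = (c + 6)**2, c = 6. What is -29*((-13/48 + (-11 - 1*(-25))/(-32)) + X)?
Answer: -99731/24 ≈ -4155.5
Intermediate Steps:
X = 144 (X = (6 + 6)**2 = 12**2 = 144)
-29*((-13/48 + (-11 - 1*(-25))/(-32)) + X) = -29*((-13/48 + (-11 - 1*(-25))/(-32)) + 144) = -29*((-13*1/48 + (-11 + 25)*(-1/32)) + 144) = -29*((-13/48 + 14*(-1/32)) + 144) = -29*((-13/48 - 7/16) + 144) = -29*(-17/24 + 144) = -29*3439/24 = -99731/24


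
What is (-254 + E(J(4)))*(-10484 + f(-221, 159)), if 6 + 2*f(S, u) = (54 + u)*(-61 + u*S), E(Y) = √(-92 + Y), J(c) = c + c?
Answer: 954858898 - 7518574*I*√21 ≈ 9.5486e+8 - 3.4454e+7*I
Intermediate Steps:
J(c) = 2*c
f(S, u) = -3 + (-61 + S*u)*(54 + u)/2 (f(S, u) = -3 + ((54 + u)*(-61 + u*S))/2 = -3 + ((54 + u)*(-61 + S*u))/2 = -3 + ((-61 + S*u)*(54 + u))/2 = -3 + (-61 + S*u)*(54 + u)/2)
(-254 + E(J(4)))*(-10484 + f(-221, 159)) = (-254 + √(-92 + 2*4))*(-10484 + (-1650 - 61/2*159 + (½)*(-221)*159² + 27*(-221)*159)) = (-254 + √(-92 + 8))*(-10484 + (-1650 - 9699/2 + (½)*(-221)*25281 - 948753)) = (-254 + √(-84))*(-10484 + (-1650 - 9699/2 - 5587101/2 - 948753)) = (-254 + 2*I*√21)*(-10484 - 3748803) = (-254 + 2*I*√21)*(-3759287) = 954858898 - 7518574*I*√21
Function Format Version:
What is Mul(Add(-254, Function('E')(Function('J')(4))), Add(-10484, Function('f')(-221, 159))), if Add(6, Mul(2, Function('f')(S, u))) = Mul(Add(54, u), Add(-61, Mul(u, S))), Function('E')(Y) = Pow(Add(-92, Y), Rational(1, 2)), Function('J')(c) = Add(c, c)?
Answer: Add(954858898, Mul(-7518574, I, Pow(21, Rational(1, 2)))) ≈ Add(9.5486e+8, Mul(-3.4454e+7, I))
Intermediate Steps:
Function('J')(c) = Mul(2, c)
Function('f')(S, u) = Add(-3, Mul(Rational(1, 2), Add(-61, Mul(S, u)), Add(54, u))) (Function('f')(S, u) = Add(-3, Mul(Rational(1, 2), Mul(Add(54, u), Add(-61, Mul(u, S))))) = Add(-3, Mul(Rational(1, 2), Mul(Add(54, u), Add(-61, Mul(S, u))))) = Add(-3, Mul(Rational(1, 2), Mul(Add(-61, Mul(S, u)), Add(54, u)))) = Add(-3, Mul(Rational(1, 2), Add(-61, Mul(S, u)), Add(54, u))))
Mul(Add(-254, Function('E')(Function('J')(4))), Add(-10484, Function('f')(-221, 159))) = Mul(Add(-254, Pow(Add(-92, Mul(2, 4)), Rational(1, 2))), Add(-10484, Add(-1650, Mul(Rational(-61, 2), 159), Mul(Rational(1, 2), -221, Pow(159, 2)), Mul(27, -221, 159)))) = Mul(Add(-254, Pow(Add(-92, 8), Rational(1, 2))), Add(-10484, Add(-1650, Rational(-9699, 2), Mul(Rational(1, 2), -221, 25281), -948753))) = Mul(Add(-254, Pow(-84, Rational(1, 2))), Add(-10484, Add(-1650, Rational(-9699, 2), Rational(-5587101, 2), -948753))) = Mul(Add(-254, Mul(2, I, Pow(21, Rational(1, 2)))), Add(-10484, -3748803)) = Mul(Add(-254, Mul(2, I, Pow(21, Rational(1, 2)))), -3759287) = Add(954858898, Mul(-7518574, I, Pow(21, Rational(1, 2))))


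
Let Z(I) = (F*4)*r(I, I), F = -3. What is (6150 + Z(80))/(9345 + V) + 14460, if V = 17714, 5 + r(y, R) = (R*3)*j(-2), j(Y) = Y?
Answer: 391285110/27059 ≈ 14460.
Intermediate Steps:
r(y, R) = -5 - 6*R (r(y, R) = -5 + (R*3)*(-2) = -5 + (3*R)*(-2) = -5 - 6*R)
Z(I) = 60 + 72*I (Z(I) = (-3*4)*(-5 - 6*I) = -12*(-5 - 6*I) = 60 + 72*I)
(6150 + Z(80))/(9345 + V) + 14460 = (6150 + (60 + 72*80))/(9345 + 17714) + 14460 = (6150 + (60 + 5760))/27059 + 14460 = (6150 + 5820)*(1/27059) + 14460 = 11970*(1/27059) + 14460 = 11970/27059 + 14460 = 391285110/27059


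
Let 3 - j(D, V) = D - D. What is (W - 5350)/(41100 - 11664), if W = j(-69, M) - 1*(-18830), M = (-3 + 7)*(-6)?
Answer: 13483/29436 ≈ 0.45804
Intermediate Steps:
M = -24 (M = 4*(-6) = -24)
j(D, V) = 3 (j(D, V) = 3 - (D - D) = 3 - 1*0 = 3 + 0 = 3)
W = 18833 (W = 3 - 1*(-18830) = 3 + 18830 = 18833)
(W - 5350)/(41100 - 11664) = (18833 - 5350)/(41100 - 11664) = 13483/29436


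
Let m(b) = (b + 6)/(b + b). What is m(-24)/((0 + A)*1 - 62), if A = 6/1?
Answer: -3/448 ≈ -0.0066964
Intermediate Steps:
m(b) = (6 + b)/(2*b) (m(b) = (6 + b)/((2*b)) = (6 + b)*(1/(2*b)) = (6 + b)/(2*b))
A = 6 (A = 6*1 = 6)
m(-24)/((0 + A)*1 - 62) = ((1/2)*(6 - 24)/(-24))/((0 + 6)*1 - 62) = ((1/2)*(-1/24)*(-18))/(6*1 - 62) = (3/8)/(6 - 62) = (3/8)/(-56) = -1/56*3/8 = -3/448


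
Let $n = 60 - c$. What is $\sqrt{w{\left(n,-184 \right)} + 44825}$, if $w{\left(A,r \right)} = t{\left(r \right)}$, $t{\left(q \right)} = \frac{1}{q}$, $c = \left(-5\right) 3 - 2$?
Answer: $\frac{\sqrt{379398754}}{92} \approx 211.72$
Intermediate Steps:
$c = -17$ ($c = -15 - 2 = -17$)
$n = 77$ ($n = 60 - -17 = 60 + 17 = 77$)
$w{\left(A,r \right)} = \frac{1}{r}$
$\sqrt{w{\left(n,-184 \right)} + 44825} = \sqrt{\frac{1}{-184} + 44825} = \sqrt{- \frac{1}{184} + 44825} = \sqrt{\frac{8247799}{184}} = \frac{\sqrt{379398754}}{92}$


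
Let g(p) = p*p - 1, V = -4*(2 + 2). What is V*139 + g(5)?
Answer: -2200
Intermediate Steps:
V = -16 (V = -4*4 = -16)
g(p) = -1 + p**2 (g(p) = p**2 - 1 = -1 + p**2)
V*139 + g(5) = -16*139 + (-1 + 5**2) = -2224 + (-1 + 25) = -2224 + 24 = -2200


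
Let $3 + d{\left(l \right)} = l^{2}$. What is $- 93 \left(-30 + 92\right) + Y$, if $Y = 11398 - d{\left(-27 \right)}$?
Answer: $4906$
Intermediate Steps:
$d{\left(l \right)} = -3 + l^{2}$
$Y = 10672$ ($Y = 11398 - \left(-3 + \left(-27\right)^{2}\right) = 11398 - \left(-3 + 729\right) = 11398 - 726 = 10672$)
$- 93 \left(-30 + 92\right) + Y = - 93 \left(-30 + 92\right) + 10672 = \left(-93\right) 62 + 10672 = -5766 + 10672 = 4906$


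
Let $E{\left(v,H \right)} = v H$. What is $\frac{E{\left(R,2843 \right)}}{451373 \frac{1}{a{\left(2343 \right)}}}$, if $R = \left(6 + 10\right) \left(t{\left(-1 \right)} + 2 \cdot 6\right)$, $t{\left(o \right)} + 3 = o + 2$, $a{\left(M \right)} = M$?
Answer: $\frac{1065783840}{451373} \approx 2361.2$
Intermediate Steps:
$t{\left(o \right)} = -1 + o$ ($t{\left(o \right)} = -3 + \left(o + 2\right) = -3 + \left(2 + o\right) = -1 + o$)
$R = 160$ ($R = \left(6 + 10\right) \left(\left(-1 - 1\right) + 2 \cdot 6\right) = 16 \left(-2 + 12\right) = 16 \cdot 10 = 160$)
$E{\left(v,H \right)} = H v$
$\frac{E{\left(R,2843 \right)}}{451373 \frac{1}{a{\left(2343 \right)}}} = \frac{2843 \cdot 160}{451373 \cdot \frac{1}{2343}} = \frac{454880}{451373 \cdot \frac{1}{2343}} = \frac{454880}{\frac{451373}{2343}} = 454880 \cdot \frac{2343}{451373} = \frac{1065783840}{451373}$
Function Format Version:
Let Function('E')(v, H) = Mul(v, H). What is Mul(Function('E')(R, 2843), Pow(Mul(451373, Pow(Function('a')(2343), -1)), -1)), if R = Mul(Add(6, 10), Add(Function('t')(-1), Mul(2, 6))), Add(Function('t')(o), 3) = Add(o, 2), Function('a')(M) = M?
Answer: Rational(1065783840, 451373) ≈ 2361.2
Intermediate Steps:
Function('t')(o) = Add(-1, o) (Function('t')(o) = Add(-3, Add(o, 2)) = Add(-3, Add(2, o)) = Add(-1, o))
R = 160 (R = Mul(Add(6, 10), Add(Add(-1, -1), Mul(2, 6))) = Mul(16, Add(-2, 12)) = Mul(16, 10) = 160)
Function('E')(v, H) = Mul(H, v)
Mul(Function('E')(R, 2843), Pow(Mul(451373, Pow(Function('a')(2343), -1)), -1)) = Mul(Mul(2843, 160), Pow(Mul(451373, Pow(2343, -1)), -1)) = Mul(454880, Pow(Mul(451373, Rational(1, 2343)), -1)) = Mul(454880, Pow(Rational(451373, 2343), -1)) = Mul(454880, Rational(2343, 451373)) = Rational(1065783840, 451373)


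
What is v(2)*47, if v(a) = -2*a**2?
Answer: -376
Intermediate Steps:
v(2)*47 = -2*2**2*47 = -2*4*47 = -8*47 = -376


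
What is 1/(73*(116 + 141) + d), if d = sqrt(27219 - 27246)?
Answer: 18761/351975148 - 3*I*sqrt(3)/351975148 ≈ 5.3302e-5 - 1.4763e-8*I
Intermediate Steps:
d = 3*I*sqrt(3) (d = sqrt(-27) = 3*I*sqrt(3) ≈ 5.1962*I)
1/(73*(116 + 141) + d) = 1/(73*(116 + 141) + 3*I*sqrt(3)) = 1/(73*257 + 3*I*sqrt(3)) = 1/(18761 + 3*I*sqrt(3))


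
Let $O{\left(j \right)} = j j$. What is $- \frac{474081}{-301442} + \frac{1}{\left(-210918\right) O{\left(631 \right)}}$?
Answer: $\frac{9953250214254049}{6328723680358179} \approx 1.5727$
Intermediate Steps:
$O{\left(j \right)} = j^{2}$
$- \frac{474081}{-301442} + \frac{1}{\left(-210918\right) O{\left(631 \right)}} = - \frac{474081}{-301442} + \frac{1}{\left(-210918\right) 631^{2}} = \left(-474081\right) \left(- \frac{1}{301442}\right) - \frac{1}{210918 \cdot 398161} = \frac{474081}{301442} - \frac{1}{83979321798} = \frac{9953250214254049}{6328723680358179}$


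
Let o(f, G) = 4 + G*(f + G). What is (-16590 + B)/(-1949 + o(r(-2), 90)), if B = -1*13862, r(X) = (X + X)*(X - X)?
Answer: -30452/6155 ≈ -4.9475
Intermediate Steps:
r(X) = 0 (r(X) = (2*X)*0 = 0)
B = -13862
o(f, G) = 4 + G*(G + f)
(-16590 + B)/(-1949 + o(r(-2), 90)) = (-16590 - 13862)/(-1949 + (4 + 90**2 + 90*0)) = -30452/(-1949 + (4 + 8100 + 0)) = -30452/(-1949 + 8104) = -30452/6155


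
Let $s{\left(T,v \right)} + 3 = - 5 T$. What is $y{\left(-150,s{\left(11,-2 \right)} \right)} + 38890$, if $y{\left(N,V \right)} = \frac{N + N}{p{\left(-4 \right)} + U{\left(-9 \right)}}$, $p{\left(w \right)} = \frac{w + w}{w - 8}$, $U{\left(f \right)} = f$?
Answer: $38926$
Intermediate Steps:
$p{\left(w \right)} = \frac{2 w}{-8 + w}$
$s{\left(T,v \right)} = -3 - 5 T$
$y{\left(N,V \right)} = - \frac{6 N}{25}$ ($y{\left(N,V \right)} = \frac{N + N}{2 \left(-4\right) \frac{1}{-8 - 4} - 9} = \frac{2 N}{2 \left(-4\right) \frac{1}{-12} - 9} = \frac{2 N}{2 \left(-4\right) \left(- \frac{1}{12}\right) - 9} = \frac{2 N}{\frac{2}{3} - 9} = \frac{2 N}{- \frac{25}{3}} = 2 N \left(- \frac{3}{25}\right) = - \frac{6 N}{25}$)
$y{\left(-150,s{\left(11,-2 \right)} \right)} + 38890 = \left(- \frac{6}{25}\right) \left(-150\right) + 38890 = 36 + 38890 = 38926$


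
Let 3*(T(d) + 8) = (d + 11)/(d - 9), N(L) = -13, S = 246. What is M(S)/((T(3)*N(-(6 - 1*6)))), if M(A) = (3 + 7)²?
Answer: 900/1027 ≈ 0.87634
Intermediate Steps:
M(A) = 100 (M(A) = 10² = 100)
T(d) = -8 + (11 + d)/(3*(-9 + d)) (T(d) = -8 + ((d + 11)/(d - 9))/3 = -8 + ((11 + d)/(-9 + d))/3 = -8 + (11 + d)/(3*(-9 + d)))
M(S)/((T(3)*N(-(6 - 1*6)))) = 100/((((227 - 23*3)/(3*(-9 + 3)))*(-13))) = 100/((((⅓)*(227 - 69)/(-6))*(-13))) = 100/((((⅓)*(-⅙)*158)*(-13))) = 100/((-79/9*(-13))) = 100/(1027/9) = 100*(9/1027) = 900/1027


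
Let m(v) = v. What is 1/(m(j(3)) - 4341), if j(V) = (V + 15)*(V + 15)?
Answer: -1/4017 ≈ -0.00024894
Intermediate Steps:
j(V) = (15 + V)² (j(V) = (15 + V)*(15 + V) = (15 + V)²)
1/(m(j(3)) - 4341) = 1/((15 + 3)² - 4341) = 1/(18² - 4341) = 1/(324 - 4341) = 1/(-4017) = -1/4017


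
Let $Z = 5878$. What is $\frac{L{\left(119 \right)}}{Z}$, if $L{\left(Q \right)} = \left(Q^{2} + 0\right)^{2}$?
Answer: $\frac{200533921}{5878} \approx 34116.0$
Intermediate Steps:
$L{\left(Q \right)} = Q^{4}$ ($L{\left(Q \right)} = \left(Q^{2}\right)^{2} = Q^{4}$)
$\frac{L{\left(119 \right)}}{Z} = \frac{119^{4}}{5878} = 200533921 \cdot \frac{1}{5878} = \frac{200533921}{5878}$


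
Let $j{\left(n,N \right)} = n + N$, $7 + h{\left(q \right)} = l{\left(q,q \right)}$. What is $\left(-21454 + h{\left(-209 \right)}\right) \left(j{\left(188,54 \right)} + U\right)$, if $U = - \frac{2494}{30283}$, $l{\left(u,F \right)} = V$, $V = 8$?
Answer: $- \frac{157164506376}{30283} \approx -5.1899 \cdot 10^{6}$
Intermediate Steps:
$l{\left(u,F \right)} = 8$
$h{\left(q \right)} = 1$ ($h{\left(q \right)} = -7 + 8 = 1$)
$j{\left(n,N \right)} = N + n$
$U = - \frac{2494}{30283}$ ($U = \left(-2494\right) \frac{1}{30283} = - \frac{2494}{30283} \approx -0.082356$)
$\left(-21454 + h{\left(-209 \right)}\right) \left(j{\left(188,54 \right)} + U\right) = \left(-21454 + 1\right) \left(\left(54 + 188\right) - \frac{2494}{30283}\right) = - 21453 \left(242 - \frac{2494}{30283}\right) = \left(-21453\right) \frac{7325992}{30283} = - \frac{157164506376}{30283}$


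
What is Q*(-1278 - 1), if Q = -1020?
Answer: 1304580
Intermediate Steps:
Q*(-1278 - 1) = -1020*(-1278 - 1) = -1020*(-1279) = 1304580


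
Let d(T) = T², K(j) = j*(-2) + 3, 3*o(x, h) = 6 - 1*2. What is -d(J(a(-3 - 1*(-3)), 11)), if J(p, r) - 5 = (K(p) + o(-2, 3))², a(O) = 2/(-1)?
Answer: -448900/81 ≈ -5542.0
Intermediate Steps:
o(x, h) = 4/3 (o(x, h) = (6 - 1*2)/3 = (6 - 2)/3 = (⅓)*4 = 4/3)
a(O) = -2 (a(O) = 2*(-1) = -2)
K(j) = 3 - 2*j (K(j) = -2*j + 3 = 3 - 2*j)
J(p, r) = 5 + (13/3 - 2*p)² (J(p, r) = 5 + ((3 - 2*p) + 4/3)² = 5 + (13/3 - 2*p)²)
-d(J(a(-3 - 1*(-3)), 11)) = -(5 + (-13 + 6*(-2))²/9)² = -(5 + (-13 - 12)²/9)² = -(5 + (⅑)*(-25)²)² = -(5 + (⅑)*625)² = -(5 + 625/9)² = -(670/9)² = -1*448900/81 = -448900/81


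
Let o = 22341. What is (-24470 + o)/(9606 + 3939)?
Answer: -2129/13545 ≈ -0.15718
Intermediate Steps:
(-24470 + o)/(9606 + 3939) = (-24470 + 22341)/(9606 + 3939) = -2129/13545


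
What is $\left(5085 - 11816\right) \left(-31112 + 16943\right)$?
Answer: $95371539$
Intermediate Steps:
$\left(5085 - 11816\right) \left(-31112 + 16943\right) = \left(-6731\right) \left(-14169\right) = 95371539$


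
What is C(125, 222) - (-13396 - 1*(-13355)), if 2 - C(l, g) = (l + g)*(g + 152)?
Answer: -129735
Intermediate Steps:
C(l, g) = 2 - (152 + g)*(g + l) (C(l, g) = 2 - (l + g)*(g + 152) = 2 - (g + l)*(152 + g) = 2 - (152 + g)*(g + l))
C(125, 222) - (-13396 - 1*(-13355)) = (2 - 1*222**2 - 152*222 - 152*125 - 1*222*125) - (-13396 - 1*(-13355)) = (2 - 1*49284 - 33744 - 19000 - 27750) - (-13396 + 13355) = (2 - 49284 - 33744 - 19000 - 27750) - 1*(-41) = -129776 + 41 = -129735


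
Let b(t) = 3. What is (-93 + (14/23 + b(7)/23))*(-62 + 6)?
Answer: 118832/23 ≈ 5166.6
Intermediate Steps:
(-93 + (14/23 + b(7)/23))*(-62 + 6) = (-93 + (14/23 + 3/23))*(-62 + 6) = (-93 + (14*(1/23) + 3*(1/23)))*(-56) = (-93 + (14/23 + 3/23))*(-56) = (-93 + 17/23)*(-56) = -2122/23*(-56) = 118832/23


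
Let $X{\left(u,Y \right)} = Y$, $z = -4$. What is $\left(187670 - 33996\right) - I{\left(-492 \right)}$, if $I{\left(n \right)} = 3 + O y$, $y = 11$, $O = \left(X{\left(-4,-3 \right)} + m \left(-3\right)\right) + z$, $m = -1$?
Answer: $153715$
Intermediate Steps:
$O = -4$ ($O = \left(-3 - -3\right) - 4 = \left(-3 + 3\right) - 4 = 0 - 4 = -4$)
$I{\left(n \right)} = -41$ ($I{\left(n \right)} = 3 - 44 = -41$)
$\left(187670 - 33996\right) - I{\left(-492 \right)} = \left(187670 - 33996\right) - -41 = \left(187670 - 33996\right) + 41 = 153674 + 41 = 153715$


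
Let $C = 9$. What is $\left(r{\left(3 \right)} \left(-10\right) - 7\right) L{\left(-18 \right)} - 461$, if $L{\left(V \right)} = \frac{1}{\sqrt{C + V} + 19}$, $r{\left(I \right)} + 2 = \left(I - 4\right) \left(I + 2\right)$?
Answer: $- \frac{169373}{370} - \frac{189 i}{370} \approx -457.76 - 0.51081 i$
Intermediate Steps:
$r{\left(I \right)} = -2 + \left(-4 + I\right) \left(2 + I\right)$ ($r{\left(I \right)} = -2 + \left(I - 4\right) \left(I + 2\right) = -2 + \left(-4 + I\right) \left(2 + I\right)$)
$L{\left(V \right)} = \frac{1}{19 + \sqrt{9 + V}}$ ($L{\left(V \right)} = \frac{1}{\sqrt{9 + V} + 19} = \frac{1}{19 + \sqrt{9 + V}}$)
$\left(r{\left(3 \right)} \left(-10\right) - 7\right) L{\left(-18 \right)} - 461 = \frac{\left(-10 + 3^{2} - 6\right) \left(-10\right) - 7}{19 + \sqrt{9 - 18}} - 461 = \frac{\left(-10 + 9 - 6\right) \left(-10\right) - 7}{19 + \sqrt{-9}} - 461 = \frac{\left(-7\right) \left(-10\right) - 7}{19 + 3 i} - 461 = \left(70 - 7\right) \frac{19 - 3 i}{370} - 461 = 63 \frac{19 - 3 i}{370} - 461 = \frac{63 \left(19 - 3 i\right)}{370} - 461 = -461 + \frac{63 \left(19 - 3 i\right)}{370}$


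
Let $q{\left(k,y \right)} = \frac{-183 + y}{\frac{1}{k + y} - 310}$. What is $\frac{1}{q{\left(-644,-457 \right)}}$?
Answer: $\frac{341311}{704640} \approx 0.48438$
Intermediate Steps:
$q{\left(k,y \right)} = \frac{-183 + y}{-310 + \frac{1}{k + y}}$
$\frac{1}{q{\left(-644,-457 \right)}} = \frac{1}{\frac{1}{-1 + 310 \left(-644\right) + 310 \left(-457\right)} \left(- \left(-457\right)^{2} + 183 \left(-644\right) + 183 \left(-457\right) - \left(-644\right) \left(-457\right)\right)} = \frac{1}{\frac{1}{-1 - 199640 - 141670} \left(\left(-1\right) 208849 - 117852 - 83631 - 294308\right)} = \frac{1}{\frac{1}{-341311} \left(-208849 - 117852 - 83631 - 294308\right)} = \frac{1}{\left(- \frac{1}{341311}\right) \left(-704640\right)} = \frac{1}{\frac{704640}{341311}} = \frac{341311}{704640}$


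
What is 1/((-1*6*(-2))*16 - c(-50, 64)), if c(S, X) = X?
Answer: 1/128 ≈ 0.0078125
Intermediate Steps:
1/((-1*6*(-2))*16 - c(-50, 64)) = 1/((-1*6*(-2))*16 - 1*64) = 1/(-6*(-2)*16 - 64) = 1/(12*16 - 64) = 1/(192 - 64) = 1/128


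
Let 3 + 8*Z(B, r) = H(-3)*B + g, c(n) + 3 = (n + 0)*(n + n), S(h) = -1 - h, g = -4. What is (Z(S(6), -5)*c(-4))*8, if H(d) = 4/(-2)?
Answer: 203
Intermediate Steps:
H(d) = -2 (H(d) = 4*(-1/2) = -2)
c(n) = -3 + 2*n**2 (c(n) = -3 + (n + 0)*(n + n) = -3 + n*(2*n) = -3 + 2*n**2)
Z(B, r) = -7/8 - B/4 (Z(B, r) = -3/8 + (-2*B - 4)/8 = -3/8 + (-4 - 2*B)/8 = -3/8 + (-1/2 - B/4) = -7/8 - B/4)
(Z(S(6), -5)*c(-4))*8 = ((-7/8 - (-1 - 1*6)/4)*(-3 + 2*(-4)**2))*8 = ((-7/8 - (-1 - 6)/4)*(-3 + 2*16))*8 = ((-7/8 - 1/4*(-7))*(-3 + 32))*8 = ((-7/8 + 7/4)*29)*8 = ((7/8)*29)*8 = (203/8)*8 = 203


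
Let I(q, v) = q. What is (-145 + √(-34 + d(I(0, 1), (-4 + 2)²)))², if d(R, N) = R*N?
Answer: (145 - I*√34)² ≈ 20991.0 - 1691.0*I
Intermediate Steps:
d(R, N) = N*R
(-145 + √(-34 + d(I(0, 1), (-4 + 2)²)))² = (-145 + √(-34 + (-4 + 2)²*0))² = (-145 + √(-34 + (-2)²*0))² = (-145 + √(-34 + 4*0))² = (-145 + √(-34 + 0))² = (-145 + √(-34))² = (-145 + I*√34)²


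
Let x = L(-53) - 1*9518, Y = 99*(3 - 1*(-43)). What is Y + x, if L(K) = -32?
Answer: -4996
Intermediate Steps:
Y = 4554 (Y = 99*(3 + 43) = 99*46 = 4554)
x = -9550 (x = -32 - 1*9518 = -32 - 9518 = -9550)
Y + x = 4554 - 9550 = -4996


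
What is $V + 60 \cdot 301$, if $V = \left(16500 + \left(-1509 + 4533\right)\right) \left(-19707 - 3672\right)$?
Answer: $-456433536$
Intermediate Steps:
$V = -456451596$ ($V = \left(16500 + 3024\right) \left(-23379\right) = 19524 \left(-23379\right) = -456451596$)
$V + 60 \cdot 301 = -456451596 + 60 \cdot 301 = -456451596 + 18060 = -456433536$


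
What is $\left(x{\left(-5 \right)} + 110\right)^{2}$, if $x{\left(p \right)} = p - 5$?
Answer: $10000$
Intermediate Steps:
$x{\left(p \right)} = -5 + p$
$\left(x{\left(-5 \right)} + 110\right)^{2} = \left(\left(-5 - 5\right) + 110\right)^{2} = \left(-10 + 110\right)^{2} = 100^{2} = 10000$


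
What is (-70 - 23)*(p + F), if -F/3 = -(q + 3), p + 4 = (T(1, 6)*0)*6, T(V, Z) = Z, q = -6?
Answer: 1209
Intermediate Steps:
p = -4 (p = -4 + (6*0)*6 = -4 + 0*6 = -4 + 0 = -4)
F = -9 (F = -(-3)*(-6 + 3) = -(-3)*(-3) = -3*3 = -9)
(-70 - 23)*(p + F) = (-70 - 23)*(-4 - 9) = -93*(-13) = 1209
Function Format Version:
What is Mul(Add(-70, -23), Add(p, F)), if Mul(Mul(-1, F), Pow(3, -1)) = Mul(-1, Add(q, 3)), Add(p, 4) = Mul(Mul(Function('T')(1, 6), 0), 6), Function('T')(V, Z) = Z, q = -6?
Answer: 1209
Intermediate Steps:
p = -4 (p = Add(-4, Mul(Mul(6, 0), 6)) = Add(-4, Mul(0, 6)) = Add(-4, 0) = -4)
F = -9 (F = Mul(-3, Mul(-1, Add(-6, 3))) = Mul(-3, Mul(-1, -3)) = Mul(-3, 3) = -9)
Mul(Add(-70, -23), Add(p, F)) = Mul(Add(-70, -23), Add(-4, -9)) = Mul(-93, -13) = 1209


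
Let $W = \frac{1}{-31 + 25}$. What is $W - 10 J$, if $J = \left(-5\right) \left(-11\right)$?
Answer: $- \frac{3301}{6} \approx -550.17$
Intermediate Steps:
$J = 55$
$W = - \frac{1}{6}$ ($W = \frac{1}{-6} = - \frac{1}{6} \approx -0.16667$)
$W - 10 J = - \frac{1}{6} - 550 = - \frac{3301}{6}$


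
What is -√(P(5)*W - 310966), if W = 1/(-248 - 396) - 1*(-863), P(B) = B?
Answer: -I*√31794803089/322 ≈ -553.76*I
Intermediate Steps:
W = 555771/644 (W = 1/(-644) + 863 = -1/644 + 863 = 555771/644 ≈ 863.00)
-√(P(5)*W - 310966) = -√(5*(555771/644) - 310966) = -√(2778855/644 - 310966) = -√(-197483249/644) = -I*√31794803089/322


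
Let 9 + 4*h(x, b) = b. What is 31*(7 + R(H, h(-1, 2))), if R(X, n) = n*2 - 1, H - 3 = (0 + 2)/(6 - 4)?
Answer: 155/2 ≈ 77.500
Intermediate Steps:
h(x, b) = -9/4 + b/4
H = 4 (H = 3 + (0 + 2)/(6 - 4) = 3 + 2/2 = 3 + 2*(½) = 3 + 1 = 4)
R(X, n) = -1 + 2*n (R(X, n) = 2*n - 1 = -1 + 2*n)
31*(7 + R(H, h(-1, 2))) = 31*(7 + (-1 + 2*(-9/4 + (¼)*2))) = 31*(7 + (-1 + 2*(-9/4 + ½))) = 31*(7 + (-1 + 2*(-7/4))) = 31*(7 + (-1 - 7/2)) = 31*(7 - 9/2) = 31*(5/2) = 155/2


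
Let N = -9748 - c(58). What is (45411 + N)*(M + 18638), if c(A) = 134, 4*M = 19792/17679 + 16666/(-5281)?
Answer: 41214784474276699/62241866 ≈ 6.6217e+8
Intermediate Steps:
M = -95058331/186725598 (M = (19792/17679 + 16666/(-5281))/4 = (19792*(1/17679) + 16666*(-1/5281))/4 = (19792/17679 - 16666/5281)/4 = (¼)*(-190116662/93362799) = -95058331/186725598 ≈ -0.50908)
N = -9882 (N = -9748 - 1*134 = -9748 - 134 = -9882)
(45411 + N)*(M + 18638) = (45411 - 9882)*(-95058331/186725598 + 18638) = 35529*(3480096637193/186725598) = 41214784474276699/62241866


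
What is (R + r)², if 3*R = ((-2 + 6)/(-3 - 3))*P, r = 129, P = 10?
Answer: 1301881/81 ≈ 16073.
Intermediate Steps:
R = -20/9 (R = (((-2 + 6)/(-3 - 3))*10)/3 = ((4/(-6))*10)/3 = ((4*(-⅙))*10)/3 = (-⅔*10)/3 = (⅓)*(-20/3) = -20/9 ≈ -2.2222)
(R + r)² = (-20/9 + 129)² = (1141/9)² = 1301881/81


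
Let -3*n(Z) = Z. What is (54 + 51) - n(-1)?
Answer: 314/3 ≈ 104.67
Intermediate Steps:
n(Z) = -Z/3
(54 + 51) - n(-1) = (54 + 51) - (-1)*(-1)/3 = 105 - 1*⅓ = 105 - ⅓ = 314/3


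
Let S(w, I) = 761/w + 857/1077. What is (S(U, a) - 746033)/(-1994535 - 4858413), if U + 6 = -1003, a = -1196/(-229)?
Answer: 810708793753/7447050620964 ≈ 0.10886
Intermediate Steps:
a = 1196/229 (a = -1196*(-1/229) = 1196/229 ≈ 5.2227)
U = -1009 (U = -6 - 1003 = -1009)
S(w, I) = 857/1077 + 761/w (S(w, I) = 761/w + 857*(1/1077) = 761/w + 857/1077 = 857/1077 + 761/w)
(S(U, a) - 746033)/(-1994535 - 4858413) = ((857/1077 + 761/(-1009)) - 746033)/(-1994535 - 4858413) = ((857/1077 + 761*(-1/1009)) - 746033)/(-6852948) = ((857/1077 - 761/1009) - 746033)*(-1/6852948) = (45116/1086693 - 746033)*(-1/6852948) = -810708793753/1086693*(-1/6852948) = 810708793753/7447050620964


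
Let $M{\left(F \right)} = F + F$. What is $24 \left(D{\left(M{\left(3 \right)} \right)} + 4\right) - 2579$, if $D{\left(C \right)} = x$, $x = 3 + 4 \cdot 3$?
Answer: $-2123$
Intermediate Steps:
$x = 15$ ($x = 3 + 12 = 15$)
$M{\left(F \right)} = 2 F$
$D{\left(C \right)} = 15$
$24 \left(D{\left(M{\left(3 \right)} \right)} + 4\right) - 2579 = 24 \left(15 + 4\right) - 2579 = 24 \cdot 19 - 2579 = 456 - 2579 = -2123$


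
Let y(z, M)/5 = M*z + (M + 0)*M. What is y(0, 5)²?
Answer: 15625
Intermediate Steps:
y(z, M) = 5*M² + 5*M*z (y(z, M) = 5*(M*z + (M + 0)*M) = 5*(M*z + M*M) = 5*(M*z + M²) = 5*(M² + M*z) = 5*M² + 5*M*z)
y(0, 5)² = (5*5*(5 + 0))² = (5*5*5)² = 125² = 15625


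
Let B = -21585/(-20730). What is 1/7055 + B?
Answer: 10153527/9750010 ≈ 1.0414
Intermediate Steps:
B = 1439/1382 (B = -21585*(-1/20730) = 1439/1382 ≈ 1.0412)
1/7055 + B = 1/7055 + 1439/1382 = 10153527/9750010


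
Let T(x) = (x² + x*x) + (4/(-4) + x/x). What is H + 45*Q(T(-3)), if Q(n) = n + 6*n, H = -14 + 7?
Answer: 5663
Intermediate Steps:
T(x) = 2*x² (T(x) = (x² + x²) + (4*(-¼) + 1) = 2*x² + (-1 + 1) = 2*x² + 0 = 2*x²)
H = -7
Q(n) = 7*n
H + 45*Q(T(-3)) = -7 + 45*(7*(2*(-3)²)) = -7 + 45*(7*(2*9)) = -7 + 45*(7*18) = -7 + 45*126 = -7 + 5670 = 5663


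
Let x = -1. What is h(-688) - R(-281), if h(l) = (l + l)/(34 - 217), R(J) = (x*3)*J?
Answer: -152893/183 ≈ -835.48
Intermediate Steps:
R(J) = -3*J (R(J) = (-1*3)*J = -3*J)
h(l) = -2*l/183 (h(l) = (2*l)/(-183) = (2*l)*(-1/183) = -2*l/183)
h(-688) - R(-281) = -2/183*(-688) - (-3)*(-281) = 1376/183 - 1*843 = 1376/183 - 843 = -152893/183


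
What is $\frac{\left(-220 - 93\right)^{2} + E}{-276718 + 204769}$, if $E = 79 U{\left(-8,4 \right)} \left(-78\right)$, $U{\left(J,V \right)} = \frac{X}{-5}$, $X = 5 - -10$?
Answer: $- \frac{116455}{71949} \approx -1.6186$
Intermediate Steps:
$X = 15$ ($X = 5 + 10 = 15$)
$U{\left(J,V \right)} = -3$ ($U{\left(J,V \right)} = \frac{15}{-5} = 15 \left(- \frac{1}{5}\right) = -3$)
$E = 18486$ ($E = 79 \left(-3\right) \left(-78\right) = \left(-237\right) \left(-78\right) = 18486$)
$\frac{\left(-220 - 93\right)^{2} + E}{-276718 + 204769} = \frac{\left(-220 - 93\right)^{2} + 18486}{-276718 + 204769} = \frac{\left(-313\right)^{2} + 18486}{-71949} = \left(97969 + 18486\right) \left(- \frac{1}{71949}\right) = 116455 \left(- \frac{1}{71949}\right) = - \frac{116455}{71949}$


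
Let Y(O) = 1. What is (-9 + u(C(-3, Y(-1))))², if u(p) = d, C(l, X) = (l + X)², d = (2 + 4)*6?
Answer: 729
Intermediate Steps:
d = 36 (d = 6*6 = 36)
C(l, X) = (X + l)²
u(p) = 36
(-9 + u(C(-3, Y(-1))))² = (-9 + 36)² = 27² = 729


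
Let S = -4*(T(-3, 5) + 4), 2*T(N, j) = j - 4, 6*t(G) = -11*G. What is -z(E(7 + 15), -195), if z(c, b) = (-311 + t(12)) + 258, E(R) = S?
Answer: 75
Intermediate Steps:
t(G) = -11*G/6 (t(G) = (-11*G)/6 = -11*G/6)
T(N, j) = -2 + j/2 (T(N, j) = (j - 4)/2 = (-4 + j)/2 = -2 + j/2)
S = -18 (S = -4*((-2 + (1/2)*5) + 4) = -4*((-2 + 5/2) + 4) = -4*(1/2 + 4) = -4*9/2 = -18)
E(R) = -18
z(c, b) = -75 (z(c, b) = (-311 - 11/6*12) + 258 = (-311 - 22) + 258 = -333 + 258 = -75)
-z(E(7 + 15), -195) = -1*(-75) = 75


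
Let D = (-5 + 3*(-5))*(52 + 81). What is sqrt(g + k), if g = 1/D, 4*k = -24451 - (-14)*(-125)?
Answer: I*sqrt(11586737890)/1330 ≈ 80.934*I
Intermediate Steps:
k = -26201/4 (k = (-24451 - (-14)*(-125))/4 = (-24451 - 1*1750)/4 = (-24451 - 1750)/4 = (1/4)*(-26201) = -26201/4 ≈ -6550.3)
D = -2660 (D = (-5 - 15)*133 = -20*133 = -2660)
g = -1/2660 (g = 1/(-2660) = -1/2660 ≈ -0.00037594)
sqrt(g + k) = sqrt(-1/2660 - 26201/4) = sqrt(-8711833/1330) = I*sqrt(11586737890)/1330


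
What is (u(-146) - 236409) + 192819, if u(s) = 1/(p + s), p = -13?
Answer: -6930811/159 ≈ -43590.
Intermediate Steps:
u(s) = 1/(-13 + s)
(u(-146) - 236409) + 192819 = (1/(-13 - 146) - 236409) + 192819 = (1/(-159) - 236409) + 192819 = (-1/159 - 236409) + 192819 = -37589032/159 + 192819 = -6930811/159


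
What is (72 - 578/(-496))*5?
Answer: 90725/248 ≈ 365.83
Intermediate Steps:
(72 - 578/(-496))*5 = (72 - 578*(-1/496))*5 = (72 + 289/248)*5 = (18145/248)*5 = 90725/248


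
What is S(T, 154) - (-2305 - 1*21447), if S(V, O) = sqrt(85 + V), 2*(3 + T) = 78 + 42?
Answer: 23752 + sqrt(142) ≈ 23764.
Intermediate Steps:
T = 57 (T = -3 + (78 + 42)/2 = -3 + (1/2)*120 = -3 + 60 = 57)
S(T, 154) - (-2305 - 1*21447) = sqrt(85 + 57) - (-2305 - 1*21447) = sqrt(142) - (-2305 - 21447) = sqrt(142) - 1*(-23752) = sqrt(142) + 23752 = 23752 + sqrt(142)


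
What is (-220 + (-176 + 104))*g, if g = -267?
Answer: 77964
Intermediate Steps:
(-220 + (-176 + 104))*g = (-220 + (-176 + 104))*(-267) = (-220 - 72)*(-267) = -292*(-267) = 77964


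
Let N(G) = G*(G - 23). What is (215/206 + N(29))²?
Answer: 1300251481/42436 ≈ 30640.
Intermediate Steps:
N(G) = G*(-23 + G)
(215/206 + N(29))² = (215/206 + 29*(-23 + 29))² = (215*(1/206) + 29*6)² = (215/206 + 174)² = (36059/206)² = 1300251481/42436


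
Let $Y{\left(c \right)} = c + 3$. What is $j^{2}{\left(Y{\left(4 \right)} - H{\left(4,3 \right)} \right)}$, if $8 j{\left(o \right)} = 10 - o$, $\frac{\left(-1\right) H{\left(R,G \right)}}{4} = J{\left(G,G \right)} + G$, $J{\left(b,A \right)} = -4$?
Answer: $\frac{49}{64} \approx 0.76563$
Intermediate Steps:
$Y{\left(c \right)} = 3 + c$
$H{\left(R,G \right)} = 16 - 4 G$ ($H{\left(R,G \right)} = - 4 \left(-4 + G\right) = 16 - 4 G$)
$j{\left(o \right)} = \frac{5}{4} - \frac{o}{8}$ ($j{\left(o \right)} = \frac{10 - o}{8} = \frac{5}{4} - \frac{o}{8}$)
$j^{2}{\left(Y{\left(4 \right)} - H{\left(4,3 \right)} \right)} = \left(\frac{5}{4} - \frac{\left(3 + 4\right) - \left(16 - 12\right)}{8}\right)^{2} = \left(\frac{5}{4} - \frac{7 - \left(16 - 12\right)}{8}\right)^{2} = \left(\frac{5}{4} - \frac{7 - 4}{8}\right)^{2} = \left(\frac{5}{4} - \frac{3}{8}\right)^{2} = \left(\frac{7}{8}\right)^{2} = \frac{49}{64}$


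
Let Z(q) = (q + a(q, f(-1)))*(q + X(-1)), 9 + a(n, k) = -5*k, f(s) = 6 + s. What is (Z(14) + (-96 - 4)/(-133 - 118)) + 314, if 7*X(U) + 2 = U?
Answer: 75498/1757 ≈ 42.970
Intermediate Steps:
X(U) = -2/7 + U/7
a(n, k) = -9 - 5*k
Z(q) = (-34 + q)*(-3/7 + q) (Z(q) = (q + (-9 - 5*(6 - 1)))*(q + (-2/7 + (⅐)*(-1))) = (q + (-9 - 5*5))*(q + (-2/7 - ⅐)) = (q + (-9 - 25))*(q - 3/7) = (q - 34)*(-3/7 + q) = (-34 + q)*(-3/7 + q))
(Z(14) + (-96 - 4)/(-133 - 118)) + 314 = ((102/7 + 14² - 241/7*14) + (-96 - 4)/(-133 - 118)) + 314 = ((102/7 + 196 - 482) - 100/(-251)) + 314 = (-1900/7 - 100*(-1/251)) + 314 = (-1900/7 + 100/251) + 314 = -476200/1757 + 314 = 75498/1757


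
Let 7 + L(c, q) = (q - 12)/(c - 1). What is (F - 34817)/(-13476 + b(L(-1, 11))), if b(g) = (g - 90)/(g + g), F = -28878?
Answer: 1656070/350183 ≈ 4.7292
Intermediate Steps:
L(c, q) = -7 + (-12 + q)/(-1 + c) (L(c, q) = -7 + (q - 12)/(c - 1) = -7 + (-12 + q)/(-1 + c))
b(g) = (-90 + g)/(2*g) (b(g) = (-90 + g)/((2*g)) = (-90 + g)*(1/(2*g)) = (-90 + g)/(2*g))
(F - 34817)/(-13476 + b(L(-1, 11))) = (-28878 - 34817)/(-13476 + (-90 + (-5 + 11 - 7*(-1))/(-1 - 1))/(2*(((-5 + 11 - 7*(-1))/(-1 - 1))))) = -63695/(-13476 + (-90 + (-5 + 11 + 7)/(-2))/(2*(((-5 + 11 + 7)/(-2))))) = -63695/(-13476 + (-90 - 1/2*13)/(2*((-1/2*13)))) = -63695/(-13476 + (-90 - 13/2)/(2*(-13/2))) = -63695/(-13476 + (1/2)*(-2/13)*(-193/2)) = -63695/(-13476 + 193/26) = -63695/(-350183/26) = -63695*(-26/350183) = 1656070/350183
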